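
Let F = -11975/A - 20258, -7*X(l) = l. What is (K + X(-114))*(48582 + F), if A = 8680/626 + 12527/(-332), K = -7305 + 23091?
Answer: 718902686845824/1578227 ≈ 4.5551e+8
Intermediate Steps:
K = 15786
X(l) = -l/7
A = -2480071/103916 (A = 8680*(1/626) + 12527*(-1/332) = 4340/313 - 12527/332 = -2480071/103916 ≈ -23.866)
F = -48996884218/2480071 (F = -11975/(-2480071/103916) - 20258 = -11975*(-103916/2480071) - 20258 = 1244394100/2480071 - 20258 = -48996884218/2480071 ≈ -19756.)
(K + X(-114))*(48582 + F) = (15786 - ⅐*(-114))*(48582 - 48996884218/2480071) = (15786 + 114/7)*(71489925104/2480071) = (110616/7)*(71489925104/2480071) = 718902686845824/1578227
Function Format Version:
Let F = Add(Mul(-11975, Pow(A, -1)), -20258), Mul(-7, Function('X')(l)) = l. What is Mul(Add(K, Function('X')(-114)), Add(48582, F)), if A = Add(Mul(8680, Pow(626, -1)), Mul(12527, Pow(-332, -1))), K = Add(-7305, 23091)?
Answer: Rational(718902686845824, 1578227) ≈ 4.5551e+8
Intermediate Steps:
K = 15786
Function('X')(l) = Mul(Rational(-1, 7), l)
A = Rational(-2480071, 103916) (A = Add(Mul(8680, Rational(1, 626)), Mul(12527, Rational(-1, 332))) = Add(Rational(4340, 313), Rational(-12527, 332)) = Rational(-2480071, 103916) ≈ -23.866)
F = Rational(-48996884218, 2480071) (F = Add(Mul(-11975, Pow(Rational(-2480071, 103916), -1)), -20258) = Add(Mul(-11975, Rational(-103916, 2480071)), -20258) = Add(Rational(1244394100, 2480071), -20258) = Rational(-48996884218, 2480071) ≈ -19756.)
Mul(Add(K, Function('X')(-114)), Add(48582, F)) = Mul(Add(15786, Mul(Rational(-1, 7), -114)), Add(48582, Rational(-48996884218, 2480071))) = Mul(Add(15786, Rational(114, 7)), Rational(71489925104, 2480071)) = Mul(Rational(110616, 7), Rational(71489925104, 2480071)) = Rational(718902686845824, 1578227)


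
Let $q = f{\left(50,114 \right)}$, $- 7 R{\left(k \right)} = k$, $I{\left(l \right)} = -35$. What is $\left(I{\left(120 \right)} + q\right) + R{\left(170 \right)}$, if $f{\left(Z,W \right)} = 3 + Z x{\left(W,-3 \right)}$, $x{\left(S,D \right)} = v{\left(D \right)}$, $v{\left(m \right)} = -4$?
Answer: $- \frac{1794}{7} \approx -256.29$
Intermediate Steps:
$x{\left(S,D \right)} = -4$
$R{\left(k \right)} = - \frac{k}{7}$
$f{\left(Z,W \right)} = 3 - 4 Z$ ($f{\left(Z,W \right)} = 3 + Z \left(-4\right) = 3 - 4 Z$)
$q = -197$ ($q = 3 - 200 = -197$)
$\left(I{\left(120 \right)} + q\right) + R{\left(170 \right)} = \left(-35 - 197\right) - \frac{170}{7} = -232 - \frac{170}{7} = - \frac{1794}{7}$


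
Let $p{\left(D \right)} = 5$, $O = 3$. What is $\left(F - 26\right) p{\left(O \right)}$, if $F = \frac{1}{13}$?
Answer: $- \frac{1685}{13} \approx -129.62$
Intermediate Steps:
$F = \frac{1}{13} \approx 0.076923$
$\left(F - 26\right) p{\left(O \right)} = \left(\frac{1}{13} - 26\right) 5 = \left(- \frac{337}{13}\right) 5 = - \frac{1685}{13}$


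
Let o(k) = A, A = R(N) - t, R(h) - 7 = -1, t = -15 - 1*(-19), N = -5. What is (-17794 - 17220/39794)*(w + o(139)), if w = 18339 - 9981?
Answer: -2959906722080/19897 ≈ -1.4876e+8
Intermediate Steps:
t = 4 (t = -15 + 19 = 4)
R(h) = 6 (R(h) = 7 - 1 = 6)
w = 8358
A = 2 (A = 6 - 1*4 = 6 - 4 = 2)
o(k) = 2
(-17794 - 17220/39794)*(w + o(139)) = (-17794 - 17220/39794)*(8358 + 2) = (-17794 - 17220*1/39794)*8360 = (-17794 - 8610/19897)*8360 = -354055828/19897*8360 = -2959906722080/19897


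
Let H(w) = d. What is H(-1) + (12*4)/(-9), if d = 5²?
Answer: 59/3 ≈ 19.667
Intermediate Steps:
d = 25
H(w) = 25
H(-1) + (12*4)/(-9) = 25 + (12*4)/(-9) = 25 + 48*(-⅑) = 25 - 16/3 = 59/3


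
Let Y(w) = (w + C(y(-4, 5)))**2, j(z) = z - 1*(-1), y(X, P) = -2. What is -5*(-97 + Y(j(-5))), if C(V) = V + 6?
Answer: 485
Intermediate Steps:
C(V) = 6 + V
j(z) = 1 + z (j(z) = z + 1 = 1 + z)
Y(w) = (4 + w)**2 (Y(w) = (w + (6 - 2))**2 = (w + 4)**2 = (4 + w)**2)
-5*(-97 + Y(j(-5))) = -5*(-97 + (4 + (1 - 5))**2) = -5*(-97 + (4 - 4)**2) = -5*(-97 + 0**2) = -5*(-97 + 0) = -5*(-97) = 485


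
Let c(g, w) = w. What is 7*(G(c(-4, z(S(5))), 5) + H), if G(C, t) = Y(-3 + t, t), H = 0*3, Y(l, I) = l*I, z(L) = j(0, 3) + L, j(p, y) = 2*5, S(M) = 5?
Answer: 70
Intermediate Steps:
j(p, y) = 10
z(L) = 10 + L
Y(l, I) = I*l
H = 0
G(C, t) = t*(-3 + t)
7*(G(c(-4, z(S(5))), 5) + H) = 7*(5*(-3 + 5) + 0) = 7*(5*2 + 0) = 7*(10 + 0) = 7*10 = 70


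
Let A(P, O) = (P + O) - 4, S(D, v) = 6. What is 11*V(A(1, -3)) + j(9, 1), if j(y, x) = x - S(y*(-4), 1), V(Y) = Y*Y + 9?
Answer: 490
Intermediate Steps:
A(P, O) = -4 + O + P (A(P, O) = (O + P) - 4 = -4 + O + P)
V(Y) = 9 + Y**2 (V(Y) = Y**2 + 9 = 9 + Y**2)
j(y, x) = -6 + x (j(y, x) = x - 1*6 = x - 6 = -6 + x)
11*V(A(1, -3)) + j(9, 1) = 11*(9 + (-4 - 3 + 1)**2) + (-6 + 1) = 11*(9 + (-6)**2) - 5 = 11*(9 + 36) - 5 = 11*45 - 5 = 495 - 5 = 490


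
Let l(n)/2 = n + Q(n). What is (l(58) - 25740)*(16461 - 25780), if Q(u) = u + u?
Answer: 236628048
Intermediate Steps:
Q(u) = 2*u
l(n) = 6*n (l(n) = 2*(n + 2*n) = 2*(3*n) = 6*n)
(l(58) - 25740)*(16461 - 25780) = (6*58 - 25740)*(16461 - 25780) = (348 - 25740)*(-9319) = -25392*(-9319) = 236628048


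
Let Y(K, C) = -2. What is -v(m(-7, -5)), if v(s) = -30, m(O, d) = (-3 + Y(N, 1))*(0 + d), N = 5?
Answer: 30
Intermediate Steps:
m(O, d) = -5*d (m(O, d) = (-3 - 2)*(0 + d) = -5*d)
-v(m(-7, -5)) = -1*(-30) = 30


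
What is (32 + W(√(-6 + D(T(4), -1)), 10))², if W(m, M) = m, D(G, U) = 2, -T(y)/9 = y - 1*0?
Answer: 1020 + 128*I ≈ 1020.0 + 128.0*I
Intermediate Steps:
T(y) = -9*y (T(y) = -9*(y - 1*0) = -9*(y + 0) = -9*y)
(32 + W(√(-6 + D(T(4), -1)), 10))² = (32 + √(-6 + 2))² = (32 + √(-4))² = (32 + 2*I)²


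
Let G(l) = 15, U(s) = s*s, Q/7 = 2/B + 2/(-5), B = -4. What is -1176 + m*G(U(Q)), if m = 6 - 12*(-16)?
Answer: 1794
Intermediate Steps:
Q = -63/10 (Q = 7*(2/(-4) + 2/(-5)) = 7*(2*(-¼) + 2*(-⅕)) = 7*(-½ - ⅖) = 7*(-9/10) = -63/10 ≈ -6.3000)
U(s) = s²
m = 198 (m = 6 + 192 = 198)
-1176 + m*G(U(Q)) = -1176 + 198*15 = -1176 + 2970 = 1794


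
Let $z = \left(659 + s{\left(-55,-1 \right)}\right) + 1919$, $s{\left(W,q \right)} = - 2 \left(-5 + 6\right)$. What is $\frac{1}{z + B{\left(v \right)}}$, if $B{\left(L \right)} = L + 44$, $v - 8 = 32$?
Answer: $\frac{1}{2660} \approx 0.00037594$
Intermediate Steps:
$v = 40$ ($v = 8 + 32 = 40$)
$B{\left(L \right)} = 44 + L$
$s{\left(W,q \right)} = -2$ ($s{\left(W,q \right)} = \left(-2\right) 1 = -2$)
$z = 2576$ ($z = \left(659 - 2\right) + 1919 = 657 + 1919 = 2576$)
$\frac{1}{z + B{\left(v \right)}} = \frac{1}{2576 + \left(44 + 40\right)} = \frac{1}{2576 + 84} = \frac{1}{2660}$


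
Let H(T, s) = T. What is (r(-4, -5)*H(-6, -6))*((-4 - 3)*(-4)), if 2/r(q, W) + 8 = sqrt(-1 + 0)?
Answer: 2688/65 + 336*I/65 ≈ 41.354 + 5.1692*I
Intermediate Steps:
r(q, W) = 2*(-8 - I)/65 (r(q, W) = 2/(-8 + sqrt(-1 + 0)) = 2/(-8 + sqrt(-1)) = 2/(-8 + I) = 2*((-8 - I)/65) = 2*(-8 - I)/65)
(r(-4, -5)*H(-6, -6))*((-4 - 3)*(-4)) = ((-16/65 - 2*I/65)*(-6))*((-4 - 3)*(-4)) = (96/65 + 12*I/65)*(-7*(-4)) = (96/65 + 12*I/65)*28 = 2688/65 + 336*I/65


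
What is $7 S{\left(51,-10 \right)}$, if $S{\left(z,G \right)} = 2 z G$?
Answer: $-7140$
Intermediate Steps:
$S{\left(z,G \right)} = 2 G z$
$7 S{\left(51,-10 \right)} = 7 \cdot 2 \left(-10\right) 51 = 7 \left(-1020\right) = -7140$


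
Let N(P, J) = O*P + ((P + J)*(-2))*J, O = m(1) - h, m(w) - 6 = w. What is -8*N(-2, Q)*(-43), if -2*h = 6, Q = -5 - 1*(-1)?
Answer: -23392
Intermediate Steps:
Q = -4 (Q = -5 + 1 = -4)
h = -3 (h = -½*6 = -3)
m(w) = 6 + w
O = 10 (O = (6 + 1) - 1*(-3) = 7 + 3 = 10)
N(P, J) = 10*P + J*(-2*J - 2*P) (N(P, J) = 10*P + ((P + J)*(-2))*J = 10*P + ((J + P)*(-2))*J = 10*P + (-2*J - 2*P)*J = 10*P + J*(-2*J - 2*P))
-8*N(-2, Q)*(-43) = -8*(-2*(-4)² + 10*(-2) - 2*(-4)*(-2))*(-43) = -8*(-2*16 - 20 - 16)*(-43) = -8*(-32 - 20 - 16)*(-43) = -8*(-68)*(-43) = 544*(-43) = -23392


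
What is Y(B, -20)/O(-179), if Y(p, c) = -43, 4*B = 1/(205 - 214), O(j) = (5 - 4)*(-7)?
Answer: 43/7 ≈ 6.1429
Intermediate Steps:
O(j) = -7 (O(j) = 1*(-7) = -7)
B = -1/36 (B = 1/(4*(205 - 214)) = (¼)/(-9) = (¼)*(-⅑) = -1/36 ≈ -0.027778)
Y(B, -20)/O(-179) = -43/(-7) = -43*(-⅐) = 43/7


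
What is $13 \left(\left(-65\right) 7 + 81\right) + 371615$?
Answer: $366753$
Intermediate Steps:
$13 \left(\left(-65\right) 7 + 81\right) + 371615 = 13 \left(-455 + 81\right) + 371615 = 13 \left(-374\right) + 371615 = -4862 + 371615 = 366753$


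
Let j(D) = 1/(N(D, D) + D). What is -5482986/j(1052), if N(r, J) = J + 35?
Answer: -11728107054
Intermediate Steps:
N(r, J) = 35 + J
j(D) = 1/(35 + 2*D) (j(D) = 1/((35 + D) + D) = 1/(35 + 2*D))
-5482986/j(1052) = -5482986/(1/(35 + 2*1052)) = -5482986/(1/(35 + 2104)) = -5482986/(1/2139) = -5482986/1/2139 = -5482986*2139 = -11728107054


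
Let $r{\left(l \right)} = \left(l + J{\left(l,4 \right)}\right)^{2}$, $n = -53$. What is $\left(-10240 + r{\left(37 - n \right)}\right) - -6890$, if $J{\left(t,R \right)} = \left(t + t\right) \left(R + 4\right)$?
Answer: $2337550$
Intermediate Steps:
$J{\left(t,R \right)} = 2 t \left(4 + R\right)$
$r{\left(l \right)} = 289 l^{2}$ ($r{\left(l \right)} = \left(l + 2 l \left(4 + 4\right)\right)^{2} = \left(l + 2 l 8\right)^{2} = \left(l + 16 l\right)^{2} = \left(17 l\right)^{2} = 289 l^{2}$)
$\left(-10240 + r{\left(37 - n \right)}\right) - -6890 = \left(-10240 + 289 \left(37 - -53\right)^{2}\right) - -6890 = \left(-10240 + 289 \left(37 + 53\right)^{2}\right) + \left(-1827 + 8717\right) = \left(-10240 + 289 \cdot 90^{2}\right) + 6890 = \left(-10240 + 289 \cdot 8100\right) + 6890 = \left(-10240 + 2340900\right) + 6890 = 2330660 + 6890 = 2337550$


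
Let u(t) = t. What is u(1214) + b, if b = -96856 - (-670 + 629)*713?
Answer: -66409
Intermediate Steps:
b = -67623 (b = -96856 - (-41)*713 = -96856 - 1*(-29233) = -96856 + 29233 = -67623)
u(1214) + b = 1214 - 67623 = -66409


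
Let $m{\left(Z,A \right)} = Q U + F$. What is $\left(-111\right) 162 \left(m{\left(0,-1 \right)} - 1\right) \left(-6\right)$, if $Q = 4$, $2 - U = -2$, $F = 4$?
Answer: $2049948$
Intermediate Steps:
$U = 4$ ($U = 2 - -2 = 2 + 2 = 4$)
$m{\left(Z,A \right)} = 20$ ($m{\left(Z,A \right)} = 4 \cdot 4 + 4 = 16 + 4 = 20$)
$\left(-111\right) 162 \left(m{\left(0,-1 \right)} - 1\right) \left(-6\right) = \left(-111\right) 162 \left(20 - 1\right) \left(-6\right) = - 17982 \cdot 19 \left(-6\right) = \left(-17982\right) \left(-114\right) = 2049948$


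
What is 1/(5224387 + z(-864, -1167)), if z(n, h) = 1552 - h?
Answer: 1/5227106 ≈ 1.9131e-7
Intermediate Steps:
1/(5224387 + z(-864, -1167)) = 1/(5224387 + (1552 - 1*(-1167))) = 1/(5224387 + (1552 + 1167)) = 1/(5224387 + 2719) = 1/5227106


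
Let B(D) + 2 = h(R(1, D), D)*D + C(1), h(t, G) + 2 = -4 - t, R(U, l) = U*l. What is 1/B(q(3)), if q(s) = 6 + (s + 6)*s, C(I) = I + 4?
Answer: -1/1284 ≈ -0.00077882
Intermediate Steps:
C(I) = 4 + I
h(t, G) = -6 - t (h(t, G) = -2 + (-4 - t) = -6 - t)
q(s) = 6 + s*(6 + s) (q(s) = 6 + (6 + s)*s = 6 + s*(6 + s))
B(D) = 3 + D*(-6 - D) (B(D) = -2 + ((-6 - D)*D + (4 + 1)) = -2 + ((-6 - D)*D + 5) = -2 + (D*(-6 - D) + 5) = -2 + (5 + D*(-6 - D)) = 3 + D*(-6 - D))
1/B(q(3)) = 1/(3 - (6 + 3² + 6*3)*(6 + (6 + 3² + 6*3))) = 1/(3 - (6 + 9 + 18)*(6 + (6 + 9 + 18))) = 1/(3 - 1*33*(6 + 33)) = 1/(3 - 1*33*39) = 1/(3 - 1287) = 1/(-1284) = -1/1284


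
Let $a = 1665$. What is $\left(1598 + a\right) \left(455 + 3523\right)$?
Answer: $12980214$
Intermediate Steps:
$\left(1598 + a\right) \left(455 + 3523\right) = \left(1598 + 1665\right) \left(455 + 3523\right) = 3263 \cdot 3978 = 12980214$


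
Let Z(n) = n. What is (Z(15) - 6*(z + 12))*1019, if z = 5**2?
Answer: -210933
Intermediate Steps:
z = 25
(Z(15) - 6*(z + 12))*1019 = (15 - 6*(25 + 12))*1019 = (15 - 6*37)*1019 = (15 - 222)*1019 = -207*1019 = -210933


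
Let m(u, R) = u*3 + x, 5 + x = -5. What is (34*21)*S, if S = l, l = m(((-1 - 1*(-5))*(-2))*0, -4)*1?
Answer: -7140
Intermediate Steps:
x = -10 (x = -5 - 5 = -10)
m(u, R) = -10 + 3*u (m(u, R) = u*3 - 10 = 3*u - 10 = -10 + 3*u)
l = -10 (l = (-10 + 3*(((-1 - 1*(-5))*(-2))*0))*1 = (-10 + 3*(((-1 + 5)*(-2))*0))*1 = (-10 + 3*((4*(-2))*0))*1 = (-10 + 3*(-8*0))*1 = (-10 + 3*0)*1 = (-10 + 0)*1 = -10*1 = -10)
S = -10
(34*21)*S = (34*21)*(-10) = 714*(-10) = -7140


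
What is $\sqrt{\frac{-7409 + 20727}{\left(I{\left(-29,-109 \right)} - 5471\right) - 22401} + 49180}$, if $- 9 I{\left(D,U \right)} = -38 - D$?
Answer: $\frac{\sqrt{38202290898402}}{27871} \approx 221.76$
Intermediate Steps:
$I{\left(D,U \right)} = \frac{38}{9} + \frac{D}{9}$ ($I{\left(D,U \right)} = - \frac{-38 - D}{9} = \frac{38}{9} + \frac{D}{9}$)
$\sqrt{\frac{-7409 + 20727}{\left(I{\left(-29,-109 \right)} - 5471\right) - 22401} + 49180} = \sqrt{\frac{-7409 + 20727}{\left(\left(\frac{38}{9} + \frac{1}{9} \left(-29\right)\right) - 5471\right) - 22401} + 49180} = \sqrt{\frac{13318}{\left(\left(\frac{38}{9} - \frac{29}{9}\right) - 5471\right) - 22401} + 49180} = \sqrt{\frac{13318}{\left(1 - 5471\right) - 22401} + 49180} = \sqrt{\frac{13318}{-5470 - 22401} + 49180} = \sqrt{\frac{13318}{-27871} + 49180} = \sqrt{13318 \left(- \frac{1}{27871}\right) + 49180} = \sqrt{- \frac{13318}{27871} + 49180} = \sqrt{\frac{1370682462}{27871}} = \frac{\sqrt{38202290898402}}{27871}$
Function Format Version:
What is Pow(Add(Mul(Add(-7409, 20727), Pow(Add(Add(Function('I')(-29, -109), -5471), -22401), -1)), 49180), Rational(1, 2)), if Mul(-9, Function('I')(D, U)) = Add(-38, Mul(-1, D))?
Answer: Mul(Rational(1, 27871), Pow(38202290898402, Rational(1, 2))) ≈ 221.76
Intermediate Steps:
Function('I')(D, U) = Add(Rational(38, 9), Mul(Rational(1, 9), D)) (Function('I')(D, U) = Mul(Rational(-1, 9), Add(-38, Mul(-1, D))) = Add(Rational(38, 9), Mul(Rational(1, 9), D)))
Pow(Add(Mul(Add(-7409, 20727), Pow(Add(Add(Function('I')(-29, -109), -5471), -22401), -1)), 49180), Rational(1, 2)) = Pow(Add(Mul(Add(-7409, 20727), Pow(Add(Add(Add(Rational(38, 9), Mul(Rational(1, 9), -29)), -5471), -22401), -1)), 49180), Rational(1, 2)) = Pow(Add(Mul(13318, Pow(Add(Add(Add(Rational(38, 9), Rational(-29, 9)), -5471), -22401), -1)), 49180), Rational(1, 2)) = Pow(Add(Mul(13318, Pow(Add(Add(1, -5471), -22401), -1)), 49180), Rational(1, 2)) = Pow(Add(Mul(13318, Pow(Add(-5470, -22401), -1)), 49180), Rational(1, 2)) = Pow(Add(Mul(13318, Pow(-27871, -1)), 49180), Rational(1, 2)) = Pow(Add(Mul(13318, Rational(-1, 27871)), 49180), Rational(1, 2)) = Pow(Add(Rational(-13318, 27871), 49180), Rational(1, 2)) = Pow(Rational(1370682462, 27871), Rational(1, 2)) = Mul(Rational(1, 27871), Pow(38202290898402, Rational(1, 2)))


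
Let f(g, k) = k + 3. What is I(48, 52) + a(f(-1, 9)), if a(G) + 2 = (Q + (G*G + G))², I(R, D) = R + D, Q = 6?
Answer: 26342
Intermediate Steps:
f(g, k) = 3 + k
I(R, D) = D + R
a(G) = -2 + (6 + G + G²)² (a(G) = -2 + (6 + (G*G + G))² = -2 + (6 + (G² + G))² = -2 + (6 + (G + G²))² = -2 + (6 + G + G²)²)
I(48, 52) + a(f(-1, 9)) = (52 + 48) + (-2 + (6 + (3 + 9) + (3 + 9)²)²) = 100 + (-2 + (6 + 12 + 12²)²) = 100 + (-2 + (6 + 12 + 144)²) = 100 + (-2 + 162²) = 100 + (-2 + 26244) = 100 + 26242 = 26342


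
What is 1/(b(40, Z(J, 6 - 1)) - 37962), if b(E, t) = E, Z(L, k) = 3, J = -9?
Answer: -1/37922 ≈ -2.6370e-5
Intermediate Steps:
1/(b(40, Z(J, 6 - 1)) - 37962) = 1/(40 - 37962) = 1/(-37922) = -1/37922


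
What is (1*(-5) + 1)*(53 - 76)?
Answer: 92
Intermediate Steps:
(1*(-5) + 1)*(53 - 76) = (-5 + 1)*(-23) = -4*(-23) = 92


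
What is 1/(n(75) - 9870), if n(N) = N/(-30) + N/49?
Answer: -98/967355 ≈ -0.00010131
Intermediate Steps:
n(N) = -19*N/1470 (n(N) = N*(-1/30) + N*(1/49) = -N/30 + N/49 = -19*N/1470)
1/(n(75) - 9870) = 1/(-19/1470*75 - 9870) = 1/(-95/98 - 9870) = 1/(-967355/98) = -98/967355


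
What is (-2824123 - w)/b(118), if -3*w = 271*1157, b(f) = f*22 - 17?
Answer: -8158822/7737 ≈ -1054.5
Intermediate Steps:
b(f) = -17 + 22*f (b(f) = 22*f - 17 = -17 + 22*f)
w = -313547/3 (w = -271*1157/3 = -⅓*313547 = -313547/3 ≈ -1.0452e+5)
(-2824123 - w)/b(118) = (-2824123 - 1*(-313547/3))/(-17 + 22*118) = (-2824123 + 313547/3)/(-17 + 2596) = -8158822/3/2579 = -8158822/3*1/2579 = -8158822/7737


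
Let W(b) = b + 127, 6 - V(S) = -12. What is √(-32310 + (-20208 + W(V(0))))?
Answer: I*√52373 ≈ 228.85*I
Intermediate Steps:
V(S) = 18 (V(S) = 6 - 1*(-12) = 6 + 12 = 18)
W(b) = 127 + b
√(-32310 + (-20208 + W(V(0)))) = √(-32310 + (-20208 + (127 + 18))) = √(-32310 + (-20208 + 145)) = √(-32310 - 20063) = √(-52373) = I*√52373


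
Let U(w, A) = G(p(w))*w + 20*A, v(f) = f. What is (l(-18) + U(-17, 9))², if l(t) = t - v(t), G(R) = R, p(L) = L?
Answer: 219961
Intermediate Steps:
U(w, A) = w² + 20*A (U(w, A) = w*w + 20*A = w² + 20*A)
l(t) = 0 (l(t) = t - t = 0)
(l(-18) + U(-17, 9))² = (0 + ((-17)² + 20*9))² = (0 + (289 + 180))² = (0 + 469)² = 469² = 219961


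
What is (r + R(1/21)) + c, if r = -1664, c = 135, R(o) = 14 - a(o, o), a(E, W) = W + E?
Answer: -31817/21 ≈ -1515.1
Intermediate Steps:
a(E, W) = E + W
R(o) = 14 - 2*o (R(o) = 14 - (o + o) = 14 - 2*o)
(r + R(1/21)) + c = (-1664 + (14 - 2/21)) + 135 = (-1664 + 292/21) + 135 = -34652/21 + 135 = -31817/21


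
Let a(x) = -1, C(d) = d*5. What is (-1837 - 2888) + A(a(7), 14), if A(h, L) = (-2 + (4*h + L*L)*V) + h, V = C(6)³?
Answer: 5179272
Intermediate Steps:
C(d) = 5*d
V = 27000 (V = (5*6)³ = 30³ = 27000)
A(h, L) = -2 + 27000*L² + 108001*h (A(h, L) = (-2 + (4*h + L*L)*27000) + h = (-2 + (4*h + L²)*27000) + h = (-2 + (L² + 4*h)*27000) + h = (-2 + (27000*L² + 108000*h)) + h = (-2 + 27000*L² + 108000*h) + h = -2 + 27000*L² + 108001*h)
(-1837 - 2888) + A(a(7), 14) = (-1837 - 2888) + (-2 + 27000*14² + 108001*(-1)) = -4725 + (-2 + 27000*196 - 108001) = -4725 + (-2 + 5292000 - 108001) = -4725 + 5183997 = 5179272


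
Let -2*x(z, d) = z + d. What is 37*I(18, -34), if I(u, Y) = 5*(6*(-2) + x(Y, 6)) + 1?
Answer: 407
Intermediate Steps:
x(z, d) = -d/2 - z/2 (x(z, d) = -(z + d)/2 = -(d + z)/2 = -d/2 - z/2)
I(u, Y) = -74 - 5*Y/2 (I(u, Y) = 5*(6*(-2) + (-1/2*6 - Y/2)) + 1 = 5*(-12 + (-3 - Y/2)) + 1 = 5*(-15 - Y/2) + 1 = (-75 - 5*Y/2) + 1 = -74 - 5*Y/2)
37*I(18, -34) = 37*(-74 - 5/2*(-34)) = 37*(-74 + 85) = 37*11 = 407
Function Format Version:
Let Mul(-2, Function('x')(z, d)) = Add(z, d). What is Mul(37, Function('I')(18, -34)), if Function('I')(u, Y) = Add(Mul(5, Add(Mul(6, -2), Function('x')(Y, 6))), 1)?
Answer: 407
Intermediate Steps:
Function('x')(z, d) = Add(Mul(Rational(-1, 2), d), Mul(Rational(-1, 2), z)) (Function('x')(z, d) = Mul(Rational(-1, 2), Add(z, d)) = Mul(Rational(-1, 2), Add(d, z)) = Add(Mul(Rational(-1, 2), d), Mul(Rational(-1, 2), z)))
Function('I')(u, Y) = Add(-74, Mul(Rational(-5, 2), Y)) (Function('I')(u, Y) = Add(Mul(5, Add(Mul(6, -2), Add(Mul(Rational(-1, 2), 6), Mul(Rational(-1, 2), Y)))), 1) = Add(Mul(5, Add(-12, Add(-3, Mul(Rational(-1, 2), Y)))), 1) = Add(Mul(5, Add(-15, Mul(Rational(-1, 2), Y))), 1) = Add(Add(-75, Mul(Rational(-5, 2), Y)), 1) = Add(-74, Mul(Rational(-5, 2), Y)))
Mul(37, Function('I')(18, -34)) = Mul(37, Add(-74, Mul(Rational(-5, 2), -34))) = Mul(37, Add(-74, 85)) = Mul(37, 11) = 407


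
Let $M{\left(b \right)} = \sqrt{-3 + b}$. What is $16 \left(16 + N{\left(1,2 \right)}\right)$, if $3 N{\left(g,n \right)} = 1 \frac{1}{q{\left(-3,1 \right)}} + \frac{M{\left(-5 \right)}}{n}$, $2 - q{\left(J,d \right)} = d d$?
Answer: $\frac{784}{3} + \frac{16 i \sqrt{2}}{3} \approx 261.33 + 7.5425 i$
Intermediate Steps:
$q{\left(J,d \right)} = 2 - d^{2}$ ($q{\left(J,d \right)} = 2 - d d = 2 - d^{2}$)
$N{\left(g,n \right)} = \frac{1}{3} + \frac{2 i \sqrt{2}}{3 n}$ ($N{\left(g,n \right)} = \frac{1 \frac{1}{2 - 1^{2}} + \frac{\sqrt{-3 - 5}}{n}}{3} = \frac{1 \frac{1}{2 - 1} + \frac{\sqrt{-8}}{n}}{3} = \frac{1 \frac{1}{2 - 1} + \frac{2 i \sqrt{2}}{n}}{3} = \frac{1 \cdot 1^{-1} + \frac{2 i \sqrt{2}}{n}}{3} = \frac{1 \cdot 1 + \frac{2 i \sqrt{2}}{n}}{3} = \frac{1 + \frac{2 i \sqrt{2}}{n}}{3} = \frac{1}{3} + \frac{2 i \sqrt{2}}{3 n}$)
$16 \left(16 + N{\left(1,2 \right)}\right) = 16 \left(16 + \frac{2 + 2 i \sqrt{2}}{3 \cdot 2}\right) = 16 \left(16 + \frac{1}{3} \cdot \frac{1}{2} \left(2 + 2 i \sqrt{2}\right)\right) = 16 \left(16 + \left(\frac{1}{3} + \frac{i \sqrt{2}}{3}\right)\right) = 16 \left(\frac{49}{3} + \frac{i \sqrt{2}}{3}\right) = \frac{784}{3} + \frac{16 i \sqrt{2}}{3}$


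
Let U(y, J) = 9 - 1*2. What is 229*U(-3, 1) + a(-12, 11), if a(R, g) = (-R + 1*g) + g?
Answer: 1637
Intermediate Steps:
U(y, J) = 7 (U(y, J) = 9 - 2 = 7)
a(R, g) = -R + 2*g (a(R, g) = (-R + g) + g = (g - R) + g = -R + 2*g)
229*U(-3, 1) + a(-12, 11) = 229*7 + (-1*(-12) + 2*11) = 1603 + (12 + 22) = 1603 + 34 = 1637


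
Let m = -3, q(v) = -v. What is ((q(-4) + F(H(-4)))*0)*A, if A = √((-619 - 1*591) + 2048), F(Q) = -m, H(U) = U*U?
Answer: 0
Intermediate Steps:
H(U) = U²
F(Q) = 3 (F(Q) = -1*(-3) = 3)
A = √838 (A = √((-619 - 591) + 2048) = √(-1210 + 2048) = √838 ≈ 28.948)
((q(-4) + F(H(-4)))*0)*A = ((-1*(-4) + 3)*0)*√838 = ((4 + 3)*0)*√838 = (7*0)*√838 = 0*√838 = 0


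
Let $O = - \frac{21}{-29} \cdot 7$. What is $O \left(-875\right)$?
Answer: $- \frac{128625}{29} \approx -4435.3$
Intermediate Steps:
$O = \frac{147}{29}$ ($O = \left(-21\right) \left(- \frac{1}{29}\right) 7 = \frac{21}{29} \cdot 7 = \frac{147}{29} \approx 5.069$)
$O \left(-875\right) = \frac{147}{29} \left(-875\right) = - \frac{128625}{29}$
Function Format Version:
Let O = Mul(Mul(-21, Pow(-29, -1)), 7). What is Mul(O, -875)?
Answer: Rational(-128625, 29) ≈ -4435.3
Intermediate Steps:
O = Rational(147, 29) (O = Mul(Mul(-21, Rational(-1, 29)), 7) = Mul(Rational(21, 29), 7) = Rational(147, 29) ≈ 5.0690)
Mul(O, -875) = Mul(Rational(147, 29), -875) = Rational(-128625, 29)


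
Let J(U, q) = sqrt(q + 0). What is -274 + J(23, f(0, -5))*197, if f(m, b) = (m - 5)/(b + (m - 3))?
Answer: -274 + 197*sqrt(10)/4 ≈ -118.26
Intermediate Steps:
f(m, b) = (-5 + m)/(-3 + b + m) (f(m, b) = (-5 + m)/(b + (-3 + m)) = (-5 + m)/(-3 + b + m))
J(U, q) = sqrt(q)
-274 + J(23, f(0, -5))*197 = -274 + sqrt((-5 + 0)/(-3 - 5 + 0))*197 = -274 + sqrt(-5/(-8))*197 = -274 + sqrt(-1/8*(-5))*197 = -274 + sqrt(5/8)*197 = -274 + (sqrt(10)/4)*197 = -274 + 197*sqrt(10)/4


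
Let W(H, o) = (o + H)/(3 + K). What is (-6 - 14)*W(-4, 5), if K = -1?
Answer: -10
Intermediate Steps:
W(H, o) = H/2 + o/2 (W(H, o) = (o + H)/(3 - 1) = (H + o)/2 = (H + o)*(½) = H/2 + o/2)
(-6 - 14)*W(-4, 5) = (-6 - 14)*((½)*(-4) + (½)*5) = -20*(-2 + 5/2) = -20*½ = -10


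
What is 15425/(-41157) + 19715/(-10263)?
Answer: -323239010/140798097 ≈ -2.2958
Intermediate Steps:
15425/(-41157) + 19715/(-10263) = 15425*(-1/41157) + 19715*(-1/10263) = -15425/41157 - 19715/10263 = -323239010/140798097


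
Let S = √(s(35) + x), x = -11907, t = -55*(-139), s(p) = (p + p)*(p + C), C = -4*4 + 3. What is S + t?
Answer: 7645 + I*√10367 ≈ 7645.0 + 101.82*I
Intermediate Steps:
C = -13 (C = -16 + 3 = -13)
s(p) = 2*p*(-13 + p) (s(p) = (p + p)*(p - 13) = (2*p)*(-13 + p) = 2*p*(-13 + p))
t = 7645
S = I*√10367 (S = √(2*35*(-13 + 35) - 11907) = √(2*35*22 - 11907) = √(1540 - 11907) = √(-10367) = I*√10367 ≈ 101.82*I)
S + t = I*√10367 + 7645 = 7645 + I*√10367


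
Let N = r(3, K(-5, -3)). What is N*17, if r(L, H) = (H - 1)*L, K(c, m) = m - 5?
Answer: -459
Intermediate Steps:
K(c, m) = -5 + m
r(L, H) = L*(-1 + H) (r(L, H) = (-1 + H)*L = L*(-1 + H))
N = -27 (N = 3*(-1 + (-5 - 3)) = 3*(-1 - 8) = 3*(-9) = -27)
N*17 = -27*17 = -459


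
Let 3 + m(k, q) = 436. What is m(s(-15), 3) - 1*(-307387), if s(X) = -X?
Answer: 307820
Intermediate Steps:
m(k, q) = 433 (m(k, q) = -3 + 436 = 433)
m(s(-15), 3) - 1*(-307387) = 433 - 1*(-307387) = 433 + 307387 = 307820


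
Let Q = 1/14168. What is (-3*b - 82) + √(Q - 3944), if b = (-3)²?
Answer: -109 + I*√197921969322/7084 ≈ -109.0 + 62.801*I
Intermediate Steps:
Q = 1/14168 ≈ 7.0582e-5
b = 9
(-3*b - 82) + √(Q - 3944) = (-3*9 - 82) + √(1/14168 - 3944) = (-27 - 82) + √(-55878591/14168) = -109 + I*√197921969322/7084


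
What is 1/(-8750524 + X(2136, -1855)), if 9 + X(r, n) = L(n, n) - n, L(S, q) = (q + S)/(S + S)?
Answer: -1/8748677 ≈ -1.1430e-7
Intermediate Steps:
L(S, q) = (S + q)/(2*S) (L(S, q) = (S + q)/((2*S)) = (S + q)*(1/(2*S)) = (S + q)/(2*S))
X(r, n) = -8 - n (X(r, n) = -9 + ((n + n)/(2*n) - n) = -9 + ((2*n)/(2*n) - n) = -9 + (1 - n) = -8 - n)
1/(-8750524 + X(2136, -1855)) = 1/(-8750524 + (-8 - 1*(-1855))) = 1/(-8750524 + (-8 + 1855)) = 1/(-8750524 + 1847) = 1/(-8748677) = -1/8748677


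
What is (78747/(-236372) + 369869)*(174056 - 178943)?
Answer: -427253777198127/236372 ≈ -1.8075e+9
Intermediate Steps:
(78747/(-236372) + 369869)*(174056 - 178943) = (78747*(-1/236372) + 369869)*(-4887) = (-78747/236372 + 369869)*(-4887) = (87426596521/236372)*(-4887) = -427253777198127/236372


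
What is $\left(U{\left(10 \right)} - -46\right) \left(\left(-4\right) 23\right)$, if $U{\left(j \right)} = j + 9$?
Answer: $-5980$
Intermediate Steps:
$U{\left(j \right)} = 9 + j$
$\left(U{\left(10 \right)} - -46\right) \left(\left(-4\right) 23\right) = \left(\left(9 + 10\right) - -46\right) \left(\left(-4\right) 23\right) = \left(19 + 46\right) \left(-92\right) = 65 \left(-92\right) = -5980$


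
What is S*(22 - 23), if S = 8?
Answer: -8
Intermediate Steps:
S*(22 - 23) = 8*(22 - 23) = 8*(-1) = -8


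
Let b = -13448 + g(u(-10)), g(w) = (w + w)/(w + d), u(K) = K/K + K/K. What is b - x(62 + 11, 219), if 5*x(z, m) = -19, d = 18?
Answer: -13444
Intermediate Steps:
u(K) = 2 (u(K) = 1 + 1 = 2)
g(w) = 2*w/(18 + w) (g(w) = (w + w)/(w + 18) = (2*w)/(18 + w) = 2*w/(18 + w))
x(z, m) = -19/5 (x(z, m) = (⅕)*(-19) = -19/5)
b = -67239/5 (b = -13448 + 2*2/(18 + 2) = -13448 + 2*2/20 = -13448 + 2*2*(1/20) = -13448 + ⅕ = -67239/5 ≈ -13448.)
b - x(62 + 11, 219) = -67239/5 - 1*(-19/5) = -67239/5 + 19/5 = -13444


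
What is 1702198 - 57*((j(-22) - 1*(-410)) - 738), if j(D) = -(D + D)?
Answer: 1718386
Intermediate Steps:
j(D) = -2*D
1702198 - 57*((j(-22) - 1*(-410)) - 738) = 1702198 - 57*((-2*(-22) - 1*(-410)) - 738) = 1702198 - 57*((44 + 410) - 738) = 1702198 - 57*(454 - 738) = 1702198 - 57*(-284) = 1702198 - 1*(-16188) = 1702198 + 16188 = 1718386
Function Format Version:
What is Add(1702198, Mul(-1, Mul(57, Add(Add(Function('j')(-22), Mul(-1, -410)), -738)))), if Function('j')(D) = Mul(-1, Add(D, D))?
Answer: 1718386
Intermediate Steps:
Function('j')(D) = Mul(-2, D) (Function('j')(D) = Mul(-1, Mul(2, D)) = Mul(-2, D))
Add(1702198, Mul(-1, Mul(57, Add(Add(Function('j')(-22), Mul(-1, -410)), -738)))) = Add(1702198, Mul(-1, Mul(57, Add(Add(Mul(-2, -22), Mul(-1, -410)), -738)))) = Add(1702198, Mul(-1, Mul(57, Add(Add(44, 410), -738)))) = Add(1702198, Mul(-1, Mul(57, Add(454, -738)))) = Add(1702198, Mul(-1, Mul(57, -284))) = Add(1702198, Mul(-1, -16188)) = Add(1702198, 16188) = 1718386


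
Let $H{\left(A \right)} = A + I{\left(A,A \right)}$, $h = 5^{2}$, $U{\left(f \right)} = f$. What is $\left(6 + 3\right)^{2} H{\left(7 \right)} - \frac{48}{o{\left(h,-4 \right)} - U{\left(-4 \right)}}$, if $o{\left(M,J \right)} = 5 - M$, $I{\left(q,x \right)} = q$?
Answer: $1137$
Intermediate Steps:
$h = 25$
$H{\left(A \right)} = 2 A$ ($H{\left(A \right)} = A + A = 2 A$)
$\left(6 + 3\right)^{2} H{\left(7 \right)} - \frac{48}{o{\left(h,-4 \right)} - U{\left(-4 \right)}} = \left(6 + 3\right)^{2} \cdot 2 \cdot 7 - \frac{48}{\left(5 - 25\right) - -4} = 9^{2} \cdot 14 - \frac{48}{\left(5 - 25\right) + 4} = 81 \cdot 14 - \frac{48}{-20 + 4} = 1134 - \frac{48}{-16} = 1134 - -3 = 1134 + 3 = 1137$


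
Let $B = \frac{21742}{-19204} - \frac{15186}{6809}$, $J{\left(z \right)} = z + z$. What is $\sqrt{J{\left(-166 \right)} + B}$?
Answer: $\frac{i \sqrt{1433522443806106566}}{65380018} \approx 18.313 i$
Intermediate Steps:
$J{\left(z \right)} = 2 z$
$B = - \frac{219836611}{65380018}$ ($B = 21742 \left(- \frac{1}{19204}\right) - \frac{15186}{6809} = - \frac{10871}{9602} - \frac{15186}{6809} = - \frac{219836611}{65380018} \approx -3.3624$)
$\sqrt{J{\left(-166 \right)} + B} = \sqrt{2 \left(-166\right) - \frac{219836611}{65380018}} = \sqrt{-332 - \frac{219836611}{65380018}} = \sqrt{- \frac{21926002587}{65380018}} = \frac{i \sqrt{1433522443806106566}}{65380018}$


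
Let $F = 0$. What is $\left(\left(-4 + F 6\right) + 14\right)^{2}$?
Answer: $100$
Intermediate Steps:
$\left(\left(-4 + F 6\right) + 14\right)^{2} = \left(\left(-4 + 0 \cdot 6\right) + 14\right)^{2} = \left(\left(-4 + 0\right) + 14\right)^{2} = \left(-4 + 14\right)^{2} = 10^{2} = 100$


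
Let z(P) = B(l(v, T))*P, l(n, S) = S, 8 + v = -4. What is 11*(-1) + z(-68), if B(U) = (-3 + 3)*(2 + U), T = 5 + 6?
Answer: -11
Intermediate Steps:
v = -12 (v = -8 - 4 = -12)
T = 11
B(U) = 0 (B(U) = 0*(2 + U) = 0)
z(P) = 0 (z(P) = 0*P = 0)
11*(-1) + z(-68) = 11*(-1) + 0 = -11 + 0 = -11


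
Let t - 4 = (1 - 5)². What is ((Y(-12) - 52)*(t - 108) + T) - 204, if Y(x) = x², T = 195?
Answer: -8105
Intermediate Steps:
t = 20 (t = 4 + (1 - 5)² = 4 + (-4)² = 4 + 16 = 20)
((Y(-12) - 52)*(t - 108) + T) - 204 = (((-12)² - 52)*(20 - 108) + 195) - 204 = ((144 - 52)*(-88) + 195) - 204 = (92*(-88) + 195) - 204 = (-8096 + 195) - 204 = -7901 - 204 = -8105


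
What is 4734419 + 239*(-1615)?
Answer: 4348434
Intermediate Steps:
4734419 + 239*(-1615) = 4734419 - 385985 = 4348434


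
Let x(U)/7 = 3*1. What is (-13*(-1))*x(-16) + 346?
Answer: 619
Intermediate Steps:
x(U) = 21 (x(U) = 7*(3*1) = 7*3 = 21)
(-13*(-1))*x(-16) + 346 = -13*(-1)*21 + 346 = 13*21 + 346 = 273 + 346 = 619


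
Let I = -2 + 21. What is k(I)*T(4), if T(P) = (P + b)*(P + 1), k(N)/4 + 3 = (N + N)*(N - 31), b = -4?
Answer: 0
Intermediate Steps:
I = 19
k(N) = -12 + 8*N*(-31 + N) (k(N) = -12 + 4*((N + N)*(N - 31)) = -12 + 4*((2*N)*(-31 + N)) = -12 + 4*(2*N*(-31 + N)) = -12 + 8*N*(-31 + N))
T(P) = (1 + P)*(-4 + P) (T(P) = (P - 4)*(P + 1) = (-4 + P)*(1 + P) = (1 + P)*(-4 + P))
k(I)*T(4) = (-12 - 248*19 + 8*19**2)*(-4 + 4**2 - 3*4) = (-12 - 4712 + 8*361)*(-4 + 16 - 12) = (-12 - 4712 + 2888)*0 = -1836*0 = 0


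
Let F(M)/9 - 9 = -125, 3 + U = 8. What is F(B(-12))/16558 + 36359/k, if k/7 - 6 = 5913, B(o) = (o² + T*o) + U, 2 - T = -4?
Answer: 279388135/343023807 ≈ 0.81449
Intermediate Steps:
T = 6 (T = 2 - 1*(-4) = 2 + 4 = 6)
U = 5 (U = -3 + 8 = 5)
B(o) = 5 + o² + 6*o (B(o) = (o² + 6*o) + 5 = 5 + o² + 6*o)
k = 41433 (k = 42 + 7*5913 = 42 + 41391 = 41433)
F(M) = -1044 (F(M) = 81 + 9*(-125) = 81 - 1125 = -1044)
F(B(-12))/16558 + 36359/k = -1044/16558 + 36359/41433 = -1044*1/16558 + 36359*(1/41433) = -522/8279 + 36359/41433 = 279388135/343023807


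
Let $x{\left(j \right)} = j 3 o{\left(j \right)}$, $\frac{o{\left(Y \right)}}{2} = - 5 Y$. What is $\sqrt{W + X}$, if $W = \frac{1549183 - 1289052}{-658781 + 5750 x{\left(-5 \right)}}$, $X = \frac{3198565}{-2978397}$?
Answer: $\frac{2 i \sqrt{1970286845864974575519}}{83652250941} \approx 1.0612 i$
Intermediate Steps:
$X = - \frac{3198565}{2978397}$ ($X = 3198565 \left(- \frac{1}{2978397}\right) = - \frac{3198565}{2978397} \approx -1.0739$)
$o{\left(Y \right)} = - 10 Y$ ($o{\left(Y \right)} = 2 \left(- 5 Y\right) = - 10 Y$)
$x{\left(j \right)} = - 30 j^{2}$ ($x{\left(j \right)} = j 3 \left(- 10 j\right) = 3 j \left(- 10 j\right) = - 30 j^{2}$)
$W = - \frac{4409}{84259}$ ($W = \frac{1549183 - 1289052}{-658781 + 5750 \left(- 30 \left(-5\right)^{2}\right)} = \frac{260131}{-658781 + 5750 \left(\left(-30\right) 25\right)} = \frac{260131}{-658781 + 5750 \left(-750\right)} = \frac{260131}{-658781 - 4312500} = \frac{260131}{-4971281} = 260131 \left(- \frac{1}{4971281}\right) = - \frac{4409}{84259} \approx -0.052327$)
$\sqrt{W + X} = \sqrt{- \frac{4409}{84259} - \frac{3198565}{2978397}} = \sqrt{- \frac{282639640708}{250956752823}} = \frac{2 i \sqrt{1970286845864974575519}}{83652250941}$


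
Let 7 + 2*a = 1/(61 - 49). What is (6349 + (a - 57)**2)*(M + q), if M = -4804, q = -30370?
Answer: -101343768475/288 ≈ -3.5189e+8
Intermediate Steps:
a = -83/24 (a = -7/2 + 1/(2*(61 - 49)) = -7/2 + (1/2)/12 = -7/2 + (1/2)*(1/12) = -7/2 + 1/24 = -83/24 ≈ -3.4583)
(6349 + (a - 57)**2)*(M + q) = (6349 + (-83/24 - 57)**2)*(-4804 - 30370) = (6349 + (-1451/24)**2)*(-35174) = (6349 + 2105401/576)*(-35174) = (5762425/576)*(-35174) = -101343768475/288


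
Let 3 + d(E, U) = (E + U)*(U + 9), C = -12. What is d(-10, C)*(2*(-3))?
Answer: -378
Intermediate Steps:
d(E, U) = -3 + (9 + U)*(E + U) (d(E, U) = -3 + (E + U)*(U + 9) = -3 + (E + U)*(9 + U) = -3 + (9 + U)*(E + U))
d(-10, C)*(2*(-3)) = (-3 + (-12)**2 + 9*(-10) + 9*(-12) - 10*(-12))*(2*(-3)) = (-3 + 144 - 90 - 108 + 120)*(-6) = 63*(-6) = -378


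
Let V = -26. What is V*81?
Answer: -2106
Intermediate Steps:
V*81 = -26*81 = -2106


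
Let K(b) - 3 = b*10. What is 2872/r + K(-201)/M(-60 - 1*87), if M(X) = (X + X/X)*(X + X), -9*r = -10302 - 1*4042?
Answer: 45029631/25654244 ≈ 1.7553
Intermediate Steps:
r = 14344/9 (r = -(-10302 - 1*4042)/9 = -(-10302 - 4042)/9 = -⅑*(-14344) = 14344/9 ≈ 1593.8)
K(b) = 3 + 10*b (K(b) = 3 + b*10 = 3 + 10*b)
M(X) = 2*X*(1 + X) (M(X) = (X + 1)*(2*X) = (1 + X)*(2*X) = 2*X*(1 + X))
2872/r + K(-201)/M(-60 - 1*87) = 2872/(14344/9) + (3 + 10*(-201))/((2*(-60 - 1*87)*(1 + (-60 - 1*87)))) = 2872*(9/14344) + (3 - 2010)/((2*(-60 - 87)*(1 + (-60 - 87)))) = 3231/1793 - 2007*(-1/(294*(1 - 147))) = 3231/1793 - 2007/(2*(-147)*(-146)) = 3231/1793 - 2007/42924 = 3231/1793 - 2007*1/42924 = 3231/1793 - 669/14308 = 45029631/25654244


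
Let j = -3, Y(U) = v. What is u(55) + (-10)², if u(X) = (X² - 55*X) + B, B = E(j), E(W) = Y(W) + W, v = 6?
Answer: 103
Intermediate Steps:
Y(U) = 6
E(W) = 6 + W
B = 3 (B = 6 - 3 = 3)
u(X) = 3 + X² - 55*X (u(X) = (X² - 55*X) + 3 = 3 + X² - 55*X)
u(55) + (-10)² = (3 + 55² - 55*55) + (-10)² = (3 + 3025 - 3025) + 100 = 3 + 100 = 103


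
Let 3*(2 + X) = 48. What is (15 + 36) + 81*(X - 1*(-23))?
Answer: 3048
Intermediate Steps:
X = 14 (X = -2 + (1/3)*48 = -2 + 16 = 14)
(15 + 36) + 81*(X - 1*(-23)) = (15 + 36) + 81*(14 - 1*(-23)) = 51 + 81*(14 + 23) = 51 + 81*37 = 51 + 2997 = 3048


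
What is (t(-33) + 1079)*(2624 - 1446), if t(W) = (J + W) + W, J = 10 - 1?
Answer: 1203916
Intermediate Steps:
J = 9
t(W) = 9 + 2*W (t(W) = (9 + W) + W = 9 + 2*W)
(t(-33) + 1079)*(2624 - 1446) = ((9 + 2*(-33)) + 1079)*(2624 - 1446) = ((9 - 66) + 1079)*1178 = (-57 + 1079)*1178 = 1022*1178 = 1203916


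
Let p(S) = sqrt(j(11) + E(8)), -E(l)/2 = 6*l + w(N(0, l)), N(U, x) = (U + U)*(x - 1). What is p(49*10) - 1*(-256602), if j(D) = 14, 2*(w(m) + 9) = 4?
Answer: 256602 + 2*I*sqrt(17) ≈ 2.566e+5 + 8.2462*I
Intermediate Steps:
N(U, x) = 2*U*(-1 + x) (N(U, x) = (2*U)*(-1 + x) = 2*U*(-1 + x))
w(m) = -7 (w(m) = -9 + (1/2)*4 = -9 + 2 = -7)
E(l) = 14 - 12*l (E(l) = -2*(6*l - 7) = -2*(-7 + 6*l) = 14 - 12*l)
p(S) = 2*I*sqrt(17) (p(S) = sqrt(14 + (14 - 12*8)) = sqrt(14 + (14 - 96)) = sqrt(14 - 82) = sqrt(-68) = 2*I*sqrt(17))
p(49*10) - 1*(-256602) = 2*I*sqrt(17) - 1*(-256602) = 2*I*sqrt(17) + 256602 = 256602 + 2*I*sqrt(17)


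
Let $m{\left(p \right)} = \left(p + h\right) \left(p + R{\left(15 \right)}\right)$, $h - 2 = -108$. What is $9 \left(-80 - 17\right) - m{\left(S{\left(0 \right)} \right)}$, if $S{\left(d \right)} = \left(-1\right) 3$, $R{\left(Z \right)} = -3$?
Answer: $-1527$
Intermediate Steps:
$S{\left(d \right)} = -3$
$h = -106$ ($h = 2 - 108 = -106$)
$m{\left(p \right)} = \left(-106 + p\right) \left(-3 + p\right)$ ($m{\left(p \right)} = \left(p - 106\right) \left(p - 3\right) = \left(-106 + p\right) \left(-3 + p\right)$)
$9 \left(-80 - 17\right) - m{\left(S{\left(0 \right)} \right)} = 9 \left(-80 - 17\right) - \left(318 + \left(-3\right)^{2} - -327\right) = 9 \left(-97\right) - \left(318 + 9 + 327\right) = -873 - 654 = -1527$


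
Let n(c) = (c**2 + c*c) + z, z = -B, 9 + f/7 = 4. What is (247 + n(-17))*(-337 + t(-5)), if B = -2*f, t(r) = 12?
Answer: -245375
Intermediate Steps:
f = -35 (f = -63 + 7*4 = -63 + 28 = -35)
B = 70 (B = -2*(-35) = 70)
z = -70 (z = -1*70 = -70)
n(c) = -70 + 2*c**2 (n(c) = (c**2 + c*c) - 70 = (c**2 + c**2) - 70 = 2*c**2 - 70 = -70 + 2*c**2)
(247 + n(-17))*(-337 + t(-5)) = (247 + (-70 + 2*(-17)**2))*(-337 + 12) = (247 + (-70 + 2*289))*(-325) = (247 + (-70 + 578))*(-325) = (247 + 508)*(-325) = 755*(-325) = -245375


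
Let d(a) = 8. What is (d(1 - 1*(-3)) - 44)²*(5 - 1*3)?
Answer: 2592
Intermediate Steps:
(d(1 - 1*(-3)) - 44)²*(5 - 1*3) = (8 - 44)²*(5 - 1*3) = (-36)²*(5 - 3) = 1296*2 = 2592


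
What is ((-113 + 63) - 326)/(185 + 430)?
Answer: -376/615 ≈ -0.61138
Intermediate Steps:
((-113 + 63) - 326)/(185 + 430) = (-50 - 326)/615 = -376*1/615 = -376/615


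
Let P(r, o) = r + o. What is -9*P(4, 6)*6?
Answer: -540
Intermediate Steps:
P(r, o) = o + r
-9*P(4, 6)*6 = -9*(6 + 4)*6 = -9*10*6 = -90*6 = -540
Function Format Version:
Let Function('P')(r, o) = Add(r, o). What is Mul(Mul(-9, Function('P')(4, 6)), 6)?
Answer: -540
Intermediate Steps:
Function('P')(r, o) = Add(o, r)
Mul(Mul(-9, Function('P')(4, 6)), 6) = Mul(Mul(-9, Add(6, 4)), 6) = Mul(Mul(-9, 10), 6) = Mul(-90, 6) = -540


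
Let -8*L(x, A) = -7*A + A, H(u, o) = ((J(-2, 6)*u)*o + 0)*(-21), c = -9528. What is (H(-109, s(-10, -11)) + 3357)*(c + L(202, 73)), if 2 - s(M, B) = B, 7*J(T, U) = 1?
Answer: -72072486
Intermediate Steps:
J(T, U) = ⅐ (J(T, U) = (⅐)*1 = ⅐)
s(M, B) = 2 - B
H(u, o) = -3*o*u (H(u, o) = ((u/7)*o + 0)*(-21) = (o*u/7 + 0)*(-21) = (o*u/7)*(-21) = -3*o*u)
L(x, A) = 3*A/4 (L(x, A) = -(-7*A + A)/8 = -(-3)*A/4 = 3*A/4)
(H(-109, s(-10, -11)) + 3357)*(c + L(202, 73)) = (-3*(2 - 1*(-11))*(-109) + 3357)*(-9528 + (¾)*73) = (-3*(2 + 11)*(-109) + 3357)*(-9528 + 219/4) = (-3*13*(-109) + 3357)*(-37893/4) = (4251 + 3357)*(-37893/4) = 7608*(-37893/4) = -72072486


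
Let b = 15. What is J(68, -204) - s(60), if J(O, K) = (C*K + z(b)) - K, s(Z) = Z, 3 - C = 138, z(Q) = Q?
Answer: 27699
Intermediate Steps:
C = -135 (C = 3 - 1*138 = 3 - 138 = -135)
J(O, K) = 15 - 136*K (J(O, K) = (-135*K + 15) - K = (15 - 135*K) - K = 15 - 136*K)
J(68, -204) - s(60) = (15 - 136*(-204)) - 1*60 = (15 + 27744) - 60 = 27759 - 60 = 27699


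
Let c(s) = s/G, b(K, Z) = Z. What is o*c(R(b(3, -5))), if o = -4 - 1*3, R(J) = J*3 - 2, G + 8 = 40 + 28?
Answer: 119/60 ≈ 1.9833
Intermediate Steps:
G = 60 (G = -8 + (40 + 28) = -8 + 68 = 60)
R(J) = -2 + 3*J (R(J) = 3*J - 2 = -2 + 3*J)
o = -7 (o = -4 - 3 = -7)
c(s) = s/60
o*c(R(b(3, -5))) = -7*(-2 + 3*(-5))/60 = -7*(-2 - 15)/60 = -7*(-17)/60 = -7*(-17/60) = 119/60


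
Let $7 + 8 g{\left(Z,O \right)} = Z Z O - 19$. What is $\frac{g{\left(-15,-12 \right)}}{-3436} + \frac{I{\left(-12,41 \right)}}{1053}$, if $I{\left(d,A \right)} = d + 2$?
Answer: $\frac{1297799}{14472432} \approx 0.089674$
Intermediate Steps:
$I{\left(d,A \right)} = 2 + d$
$g{\left(Z,O \right)} = - \frac{13}{4} + \frac{O Z^{2}}{8}$ ($g{\left(Z,O \right)} = - \frac{7}{8} + \frac{Z Z O - 19}{8} = - \frac{7}{8} + \frac{Z^{2} O - 19}{8} = - \frac{7}{8} + \frac{O Z^{2} - 19}{8} = - \frac{7}{8} + \frac{-19 + O Z^{2}}{8} = - \frac{7}{8} + \left(- \frac{19}{8} + \frac{O Z^{2}}{8}\right) = - \frac{13}{4} + \frac{O Z^{2}}{8}$)
$\frac{g{\left(-15,-12 \right)}}{-3436} + \frac{I{\left(-12,41 \right)}}{1053} = \frac{- \frac{13}{4} + \frac{1}{8} \left(-12\right) \left(-15\right)^{2}}{-3436} + \frac{2 - 12}{1053} = \left(- \frac{13}{4} + \frac{1}{8} \left(-12\right) 225\right) \left(- \frac{1}{3436}\right) - \frac{10}{1053} = \left(- \frac{13}{4} - \frac{675}{2}\right) \left(- \frac{1}{3436}\right) - \frac{10}{1053} = \left(- \frac{1363}{4}\right) \left(- \frac{1}{3436}\right) - \frac{10}{1053} = \frac{1363}{13744} - \frac{10}{1053} = \frac{1297799}{14472432}$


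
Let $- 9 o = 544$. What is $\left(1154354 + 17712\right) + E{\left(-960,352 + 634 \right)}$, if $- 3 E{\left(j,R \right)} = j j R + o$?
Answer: $- \frac{8146632074}{27} \approx -3.0173 \cdot 10^{8}$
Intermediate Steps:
$o = - \frac{544}{9}$ ($o = \left(- \frac{1}{9}\right) 544 = - \frac{544}{9} \approx -60.444$)
$E{\left(j,R \right)} = \frac{544}{27} - \frac{R j^{2}}{3}$ ($E{\left(j,R \right)} = - \frac{j j R - \frac{544}{9}}{3} = - \frac{j^{2} R - \frac{544}{9}}{3} = - \frac{R j^{2} - \frac{544}{9}}{3} = - \frac{- \frac{544}{9} + R j^{2}}{3} = \frac{544}{27} - \frac{R j^{2}}{3}$)
$\left(1154354 + 17712\right) + E{\left(-960,352 + 634 \right)} = \left(1154354 + 17712\right) + \left(\frac{544}{27} - \frac{\left(352 + 634\right) \left(-960\right)^{2}}{3}\right) = 1172066 + \left(\frac{544}{27} - \frac{986}{3} \cdot 921600\right) = 1172066 + \left(\frac{544}{27} - 302899200\right) = 1172066 - \frac{8178277856}{27} = - \frac{8146632074}{27}$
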